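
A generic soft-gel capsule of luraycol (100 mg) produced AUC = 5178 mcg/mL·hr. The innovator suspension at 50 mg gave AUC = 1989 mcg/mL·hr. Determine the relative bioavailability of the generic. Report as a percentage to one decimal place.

F_rel = (AUC_test/D_test) / (AUC_ref/D_ref)
      = (5178/100) / (1989/50)
      = 51.78 / 39.78 = 1.3017 = 130.17%

F_rel = 130.2%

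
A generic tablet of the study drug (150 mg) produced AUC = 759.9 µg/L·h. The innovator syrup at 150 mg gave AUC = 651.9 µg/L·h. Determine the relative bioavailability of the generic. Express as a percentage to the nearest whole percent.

F_rel = (AUC_test/D_test) / (AUC_ref/D_ref)
      = (759.9/150) / (651.9/150)
      = 5.066 / 4.346 = 1.1657 = 116.57%

F_rel = 117%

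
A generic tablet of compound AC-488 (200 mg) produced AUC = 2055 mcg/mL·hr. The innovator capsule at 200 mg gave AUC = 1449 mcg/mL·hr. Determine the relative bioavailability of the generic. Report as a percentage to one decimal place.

F_rel = 141.8%

F_rel = (AUC_test/D_test) / (AUC_ref/D_ref)
      = (2055/200) / (1449/200)
      = 10.275 / 7.245 = 1.4182 = 141.82%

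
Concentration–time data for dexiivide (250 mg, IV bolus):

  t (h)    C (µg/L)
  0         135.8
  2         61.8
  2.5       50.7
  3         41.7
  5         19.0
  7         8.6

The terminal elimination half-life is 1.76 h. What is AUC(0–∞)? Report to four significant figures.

AUC = 359.0 µg/L·h

Trapezoidal AUC_0→7:
  [0→2]: (135.8+61.8)/2 × 2 = 197.6
  [2→2.5]: (61.8+50.7)/2 × 0.5 = 28.125
  [2.5→3]: (50.7+41.7)/2 × 0.5 = 23.1
  [3→5]: (41.7+19.0)/2 × 2 = 60.7
  [5→7]: (19.0+8.6)/2 × 2 = 27.6
  Sum = 337.125 µg/L·h
k_e = ln2 / t½ = 0.693147 / 1.76 = 0.3938 h^-1
Extrapolated tail: C_last / k_e = 8.6 / 0.3938 = 21.838
AUC_0→∞ = 337.125 + 21.838 = 358.963 µg/L·h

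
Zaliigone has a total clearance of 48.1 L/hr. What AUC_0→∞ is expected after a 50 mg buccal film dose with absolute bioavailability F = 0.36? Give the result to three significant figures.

AUC_0→∞ = F × Dose / CL
        = 0.36 × 50 / 48.1 = 0.37422 mg/L·hr

AUC = 0.374 mg/L·hr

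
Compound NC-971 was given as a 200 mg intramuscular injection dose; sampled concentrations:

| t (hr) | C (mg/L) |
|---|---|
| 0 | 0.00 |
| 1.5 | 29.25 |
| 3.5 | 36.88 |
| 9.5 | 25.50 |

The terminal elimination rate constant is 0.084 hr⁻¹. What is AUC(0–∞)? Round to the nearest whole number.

AUC = 579 mg/L·hr

Trapezoidal AUC_0→9.5:
  [0→1.5]: (0.00+29.25)/2 × 1.5 = 21.9375
  [1.5→3.5]: (29.25+36.88)/2 × 2 = 66.13
  [3.5→9.5]: (36.88+25.50)/2 × 6 = 187.14
  Sum = 275.2075 mg/L·hr
Extrapolated tail: C_last / k_e = 25.50 / 0.084 = 303.571
AUC_0→∞ = 275.2075 + 303.571 = 578.7785 mg/L·hr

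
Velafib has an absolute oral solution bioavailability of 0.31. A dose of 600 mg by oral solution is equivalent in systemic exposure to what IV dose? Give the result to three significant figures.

D_iv = 186 mg

Systemic exposure from an extravascular dose = F × D_ev, so the equivalent IV dose is F × D_ev.
D_iv = F × D_ev = 0.31 × 600 = 186 mg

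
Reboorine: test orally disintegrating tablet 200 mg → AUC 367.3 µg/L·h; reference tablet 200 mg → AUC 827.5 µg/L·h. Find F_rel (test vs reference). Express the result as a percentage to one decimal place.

F_rel = (AUC_test/D_test) / (AUC_ref/D_ref)
      = (367.3/200) / (827.5/200)
      = 1.8365 / 4.1375 = 0.4439 = 44.39%

F_rel = 44.4%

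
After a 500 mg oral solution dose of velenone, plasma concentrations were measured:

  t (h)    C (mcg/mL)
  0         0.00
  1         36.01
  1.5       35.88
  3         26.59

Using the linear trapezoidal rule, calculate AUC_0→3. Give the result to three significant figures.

Trapezoidal AUC_0→3:
  [0→1]: (0.00+36.01)/2 × 1 = 18.005
  [1→1.5]: (36.01+35.88)/2 × 0.5 = 17.9725
  [1.5→3]: (35.88+26.59)/2 × 1.5 = 46.8525
  Sum = 82.83 mcg/mL·h

AUC = 82.8 mcg/mL·h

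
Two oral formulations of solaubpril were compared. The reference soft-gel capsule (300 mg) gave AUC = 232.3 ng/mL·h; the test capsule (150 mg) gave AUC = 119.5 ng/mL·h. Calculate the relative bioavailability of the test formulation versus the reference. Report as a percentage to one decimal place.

F_rel = (AUC_test/D_test) / (AUC_ref/D_ref)
      = (119.5/150) / (232.3/300)
      = 0.796667 / 0.774333 = 1.0288 = 102.88%

F_rel = 102.9%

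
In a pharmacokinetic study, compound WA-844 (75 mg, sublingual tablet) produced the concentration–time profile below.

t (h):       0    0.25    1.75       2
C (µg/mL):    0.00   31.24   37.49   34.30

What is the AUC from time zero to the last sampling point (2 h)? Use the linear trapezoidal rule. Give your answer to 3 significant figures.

AUC = 64.4 µg/mL·h

Trapezoidal AUC_0→2:
  [0→0.25]: (0.00+31.24)/2 × 0.25 = 3.905
  [0.25→1.75]: (31.24+37.49)/2 × 1.5 = 51.5475
  [1.75→2]: (37.49+34.30)/2 × 0.25 = 8.97375
  Sum = 64.42625 µg/mL·h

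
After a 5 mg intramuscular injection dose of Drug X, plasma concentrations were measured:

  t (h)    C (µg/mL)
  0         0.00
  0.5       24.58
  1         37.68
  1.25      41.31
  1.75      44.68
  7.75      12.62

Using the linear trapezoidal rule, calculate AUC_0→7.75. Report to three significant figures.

AUC = 225 µg/mL·h

Trapezoidal AUC_0→7.75:
  [0→0.5]: (0.00+24.58)/2 × 0.5 = 6.145
  [0.5→1]: (24.58+37.68)/2 × 0.5 = 15.565
  [1→1.25]: (37.68+41.31)/2 × 0.25 = 9.87375
  [1.25→1.75]: (41.31+44.68)/2 × 0.5 = 21.4975
  [1.75→7.75]: (44.68+12.62)/2 × 6 = 171.9
  Sum = 224.98125 µg/mL·h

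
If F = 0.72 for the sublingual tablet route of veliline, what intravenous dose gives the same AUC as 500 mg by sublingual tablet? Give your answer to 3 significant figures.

D_iv = 360 mg

Systemic exposure from an extravascular dose = F × D_ev, so the equivalent IV dose is F × D_ev.
D_iv = F × D_ev = 0.72 × 500 = 360 mg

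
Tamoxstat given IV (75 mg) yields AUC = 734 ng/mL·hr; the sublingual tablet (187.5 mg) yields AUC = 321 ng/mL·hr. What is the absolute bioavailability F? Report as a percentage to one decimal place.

F = (AUC_ev / D_ev) / (AUC_iv / D_iv)
  = (321/187.5) / (734/75)
  = 1.712 / 9.78667 = 0.1749
  = 17.49%

F = 17.5%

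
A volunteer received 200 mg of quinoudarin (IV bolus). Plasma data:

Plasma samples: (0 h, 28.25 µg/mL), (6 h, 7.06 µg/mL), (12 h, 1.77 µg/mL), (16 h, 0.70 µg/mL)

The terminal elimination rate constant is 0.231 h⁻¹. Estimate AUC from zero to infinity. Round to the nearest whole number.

AUC = 140 µg/mL·h

Trapezoidal AUC_0→16:
  [0→6]: (28.25+7.06)/2 × 6 = 105.93
  [6→12]: (7.06+1.77)/2 × 6 = 26.49
  [12→16]: (1.77+0.70)/2 × 4 = 4.94
  Sum = 137.36 µg/mL·h
Extrapolated tail: C_last / k_e = 0.70 / 0.231 = 3.030
AUC_0→∞ = 137.36 + 3.030 = 140.39 µg/mL·h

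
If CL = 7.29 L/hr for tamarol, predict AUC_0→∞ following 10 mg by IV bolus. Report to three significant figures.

AUC_0→∞ = Dose_iv / CL
        = 10 / 7.29 = 1.37174 mg/L·hr

AUC = 1.37 mg/L·hr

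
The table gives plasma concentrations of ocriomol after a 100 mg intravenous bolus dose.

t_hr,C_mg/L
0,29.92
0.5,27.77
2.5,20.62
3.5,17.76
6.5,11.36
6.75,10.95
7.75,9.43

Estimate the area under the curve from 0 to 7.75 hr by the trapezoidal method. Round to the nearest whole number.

AUC = 139 mg/L·hr

Trapezoidal AUC_0→7.75:
  [0→0.5]: (29.92+27.77)/2 × 0.5 = 14.4225
  [0.5→2.5]: (27.77+20.62)/2 × 2 = 48.39
  [2.5→3.5]: (20.62+17.76)/2 × 1 = 19.19
  [3.5→6.5]: (17.76+11.36)/2 × 3 = 43.68
  [6.5→6.75]: (11.36+10.95)/2 × 0.25 = 2.78875
  [6.75→7.75]: (10.95+9.43)/2 × 1 = 10.19
  Sum = 138.66125 mg/L·hr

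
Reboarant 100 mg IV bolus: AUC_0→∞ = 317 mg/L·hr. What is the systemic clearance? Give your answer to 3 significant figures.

CL = Dose_iv / AUC_0→∞
   = 100 / 317 = 0.315457 L/hr

CL = 0.315 L/hr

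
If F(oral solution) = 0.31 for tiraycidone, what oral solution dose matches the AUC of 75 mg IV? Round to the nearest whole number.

D_oral = 242 mg

For equal systemic exposure: F × D_ev = D_iv
D_ev = D_iv / F = 75 / 0.31 = 241.935 mg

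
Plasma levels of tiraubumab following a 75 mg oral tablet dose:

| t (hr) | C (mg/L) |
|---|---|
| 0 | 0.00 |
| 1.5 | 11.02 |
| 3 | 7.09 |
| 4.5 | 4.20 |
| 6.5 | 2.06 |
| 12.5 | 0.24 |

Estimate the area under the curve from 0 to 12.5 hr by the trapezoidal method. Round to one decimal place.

AUC = 43.5 mg/L·hr

Trapezoidal AUC_0→12.5:
  [0→1.5]: (0.00+11.02)/2 × 1.5 = 8.265
  [1.5→3]: (11.02+7.09)/2 × 1.5 = 13.5825
  [3→4.5]: (7.09+4.20)/2 × 1.5 = 8.4675
  [4.5→6.5]: (4.20+2.06)/2 × 2 = 6.26
  [6.5→12.5]: (2.06+0.24)/2 × 6 = 6.9
  Sum = 43.475 mg/L·hr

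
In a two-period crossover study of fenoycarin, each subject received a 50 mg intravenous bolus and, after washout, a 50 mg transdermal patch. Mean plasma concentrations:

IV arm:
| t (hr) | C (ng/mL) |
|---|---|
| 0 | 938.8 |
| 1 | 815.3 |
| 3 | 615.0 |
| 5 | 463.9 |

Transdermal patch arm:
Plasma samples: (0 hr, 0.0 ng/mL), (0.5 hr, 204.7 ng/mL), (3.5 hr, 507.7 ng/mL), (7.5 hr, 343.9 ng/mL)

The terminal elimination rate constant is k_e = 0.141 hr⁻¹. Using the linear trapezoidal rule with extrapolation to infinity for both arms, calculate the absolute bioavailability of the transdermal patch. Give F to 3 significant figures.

F = 0.788

Trapezoidal AUC_0→5 (IV):
  [0→1]: (938.8+815.3)/2 × 1 = 877.05
  [1→3]: (815.3+615.0)/2 × 2 = 1430.3
  [3→5]: (615.0+463.9)/2 × 2 = 1078.9
  Sum = 3386.25 ng/mL·hr
IV tail: 463.9/0.141 = 3290.071; AUC_iv,0→∞ = 3386.25 + 3290.071 = 6676.321 ng/mL·hr
Trapezoidal AUC_0→7.5 (transdermal patch):
  [0→0.5]: (0.0+204.7)/2 × 0.5 = 51.175
  [0.5→3.5]: (204.7+507.7)/2 × 3 = 1068.6
  [3.5→7.5]: (507.7+343.9)/2 × 4 = 1703.2
  Sum = 2822.975 ng/mL·hr
transdermal patch tail: 343.9/0.141 = 2439.007; AUC_ev,0→∞ = 2822.975 + 2439.007 = 5261.982 ng/mL·hr
F = (AUC_ev/D_ev)/(AUC_iv/D_iv) = (5261.982/50)/(6676.321/50) = 105.23964/133.52642 = 0.7882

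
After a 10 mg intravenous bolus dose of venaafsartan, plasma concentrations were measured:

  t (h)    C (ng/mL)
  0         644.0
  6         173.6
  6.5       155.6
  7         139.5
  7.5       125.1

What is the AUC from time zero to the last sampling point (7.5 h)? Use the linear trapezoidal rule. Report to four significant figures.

Trapezoidal AUC_0→7.5:
  [0→6]: (644.0+173.6)/2 × 6 = 2452.8
  [6→6.5]: (173.6+155.6)/2 × 0.5 = 82.3
  [6.5→7]: (155.6+139.5)/2 × 0.5 = 73.775
  [7→7.5]: (139.5+125.1)/2 × 0.5 = 66.15
  Sum = 2675.025 ng/mL·h

AUC = 2675 ng/mL·h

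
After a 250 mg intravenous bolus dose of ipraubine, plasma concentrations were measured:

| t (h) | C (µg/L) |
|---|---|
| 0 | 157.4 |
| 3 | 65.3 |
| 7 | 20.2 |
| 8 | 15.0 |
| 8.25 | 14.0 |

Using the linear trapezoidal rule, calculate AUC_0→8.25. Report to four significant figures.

Trapezoidal AUC_0→8.25:
  [0→3]: (157.4+65.3)/2 × 3 = 334.05
  [3→7]: (65.3+20.2)/2 × 4 = 171.0
  [7→8]: (20.2+15.0)/2 × 1 = 17.6
  [8→8.25]: (15.0+14.0)/2 × 0.25 = 3.625
  Sum = 526.275 µg/L·h

AUC = 526.3 µg/L·h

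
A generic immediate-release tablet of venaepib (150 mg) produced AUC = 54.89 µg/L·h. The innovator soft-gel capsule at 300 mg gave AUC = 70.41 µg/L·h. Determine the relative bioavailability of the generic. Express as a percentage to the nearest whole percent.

F_rel = (AUC_test/D_test) / (AUC_ref/D_ref)
      = (54.89/150) / (70.41/300)
      = 0.365933 / 0.2347 = 1.5592 = 155.92%

F_rel = 156%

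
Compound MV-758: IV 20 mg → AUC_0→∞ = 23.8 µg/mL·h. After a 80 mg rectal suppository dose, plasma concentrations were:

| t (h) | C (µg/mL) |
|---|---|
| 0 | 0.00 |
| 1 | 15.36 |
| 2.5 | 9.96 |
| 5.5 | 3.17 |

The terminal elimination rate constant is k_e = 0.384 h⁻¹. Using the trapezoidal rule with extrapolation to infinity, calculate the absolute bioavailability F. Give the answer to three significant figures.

Trapezoidal AUC_0→5.5 (rectal suppository):
  [0→1]: (0.00+15.36)/2 × 1 = 7.68
  [1→2.5]: (15.36+9.96)/2 × 1.5 = 18.99
  [2.5→5.5]: (9.96+3.17)/2 × 3 = 19.695
  Sum = 46.365 µg/mL·h
Tail: C_last/k_e = 3.17/0.384 = 8.255
AUC_0→∞ (rectal suppository) = 46.365 + 8.255 = 54.62 µg/mL·h
F = (AUC_ev/D_ev)/(AUC_iv/D_iv) = (54.62/80)/(23.8/20) = 0.68275/1.19 = 0.5737

F = 0.574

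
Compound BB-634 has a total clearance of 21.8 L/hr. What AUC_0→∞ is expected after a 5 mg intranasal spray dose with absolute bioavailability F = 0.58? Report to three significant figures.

AUC_0→∞ = F × Dose / CL
        = 0.58 × 5 / 21.8 = 0.133028 mg/L·hr

AUC = 0.133 mg/L·hr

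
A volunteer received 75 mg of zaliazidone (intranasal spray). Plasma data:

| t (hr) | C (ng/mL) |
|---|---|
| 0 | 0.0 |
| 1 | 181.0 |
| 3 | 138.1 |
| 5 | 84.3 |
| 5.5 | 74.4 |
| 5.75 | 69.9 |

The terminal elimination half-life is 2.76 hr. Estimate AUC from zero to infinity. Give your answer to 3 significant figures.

Trapezoidal AUC_0→5.75:
  [0→1]: (0.0+181.0)/2 × 1 = 90.5
  [1→3]: (181.0+138.1)/2 × 2 = 319.1
  [3→5]: (138.1+84.3)/2 × 2 = 222.4
  [5→5.5]: (84.3+74.4)/2 × 0.5 = 39.675
  [5.5→5.75]: (74.4+69.9)/2 × 0.25 = 18.0375
  Sum = 689.7125 ng/mL·hr
k_e = ln2 / t½ = 0.693147 / 2.76 = 0.2511 hr^-1
Extrapolated tail: C_last / k_e = 69.9 / 0.2511 = 278.375
AUC_0→∞ = 689.7125 + 278.375 = 968.0875 ng/mL·hr

AUC = 968 ng/mL·hr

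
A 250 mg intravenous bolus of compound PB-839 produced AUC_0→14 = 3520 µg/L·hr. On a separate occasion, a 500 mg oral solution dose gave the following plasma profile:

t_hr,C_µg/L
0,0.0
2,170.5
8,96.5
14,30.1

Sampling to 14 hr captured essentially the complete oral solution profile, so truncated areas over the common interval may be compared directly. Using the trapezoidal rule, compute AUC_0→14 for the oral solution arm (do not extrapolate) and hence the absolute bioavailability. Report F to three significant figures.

Trapezoidal AUC_0→14 (oral solution):
  [0→2]: (0.0+170.5)/2 × 2 = 170.5
  [2→8]: (170.5+96.5)/2 × 6 = 801.0
  [8→14]: (96.5+30.1)/2 × 6 = 379.8
  Sum = 1351.3 µg/L·hr
F = (AUC_ev/D_ev)/(AUC_iv/D_iv) = (1351.3/500)/(3520/250) = 2.7026/14.08 = 0.1919

F = 0.192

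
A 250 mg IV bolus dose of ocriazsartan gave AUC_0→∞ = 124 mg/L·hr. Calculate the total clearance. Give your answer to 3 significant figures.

CL = Dose_iv / AUC_0→∞
   = 250 / 124 = 2.01613 L/hr

CL = 2.02 L/hr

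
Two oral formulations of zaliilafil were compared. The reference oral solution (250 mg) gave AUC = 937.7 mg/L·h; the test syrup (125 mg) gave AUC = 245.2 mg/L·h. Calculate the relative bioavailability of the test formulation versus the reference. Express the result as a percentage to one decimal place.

F_rel = (AUC_test/D_test) / (AUC_ref/D_ref)
      = (245.2/125) / (937.7/250)
      = 1.9616 / 3.7508 = 0.5230 = 52.30%

F_rel = 52.3%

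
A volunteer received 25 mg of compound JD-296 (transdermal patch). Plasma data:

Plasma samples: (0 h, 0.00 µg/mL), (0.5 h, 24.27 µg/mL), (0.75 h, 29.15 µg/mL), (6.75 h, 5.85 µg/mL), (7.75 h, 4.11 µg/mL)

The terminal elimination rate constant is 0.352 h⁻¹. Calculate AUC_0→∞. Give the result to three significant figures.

AUC = 134 µg/mL·h

Trapezoidal AUC_0→7.75:
  [0→0.5]: (0.00+24.27)/2 × 0.5 = 6.0675
  [0.5→0.75]: (24.27+29.15)/2 × 0.25 = 6.6775
  [0.75→6.75]: (29.15+5.85)/2 × 6 = 105.0
  [6.75→7.75]: (5.85+4.11)/2 × 1 = 4.98
  Sum = 122.725 µg/mL·h
Extrapolated tail: C_last / k_e = 4.11 / 0.352 = 11.676
AUC_0→∞ = 122.725 + 11.676 = 134.401 µg/mL·h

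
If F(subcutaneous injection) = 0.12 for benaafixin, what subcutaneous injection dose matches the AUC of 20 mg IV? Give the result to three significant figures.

For equal systemic exposure: F × D_ev = D_iv
D_ev = D_iv / F = 20 / 0.12 = 166.667 mg

D_subcutaneous = 167 mg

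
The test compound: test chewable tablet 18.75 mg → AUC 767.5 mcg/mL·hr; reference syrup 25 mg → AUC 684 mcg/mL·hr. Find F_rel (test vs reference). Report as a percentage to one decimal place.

F_rel = (AUC_test/D_test) / (AUC_ref/D_ref)
      = (767.5/18.75) / (684/25)
      = 40.9333 / 27.36 = 1.4961 = 149.61%

F_rel = 149.6%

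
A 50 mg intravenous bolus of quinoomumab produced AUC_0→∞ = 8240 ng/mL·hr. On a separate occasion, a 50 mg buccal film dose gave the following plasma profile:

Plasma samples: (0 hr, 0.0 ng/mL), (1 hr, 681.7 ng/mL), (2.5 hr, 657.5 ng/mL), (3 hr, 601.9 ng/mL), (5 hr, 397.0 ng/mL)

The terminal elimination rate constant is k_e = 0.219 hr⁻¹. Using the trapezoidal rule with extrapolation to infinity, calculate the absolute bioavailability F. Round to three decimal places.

Trapezoidal AUC_0→5 (buccal film):
  [0→1]: (0.0+681.7)/2 × 1 = 340.85
  [1→2.5]: (681.7+657.5)/2 × 1.5 = 1004.4
  [2.5→3]: (657.5+601.9)/2 × 0.5 = 314.85
  [3→5]: (601.9+397.0)/2 × 2 = 998.9
  Sum = 2659.0 ng/mL·hr
Tail: C_last/k_e = 397.0/0.219 = 1812.785
AUC_0→∞ (buccal film) = 2659.0 + 1812.785 = 4471.785 ng/mL·hr
F = (AUC_ev/D_ev)/(AUC_iv/D_iv) = (4471.785/50)/(8240/50) = 89.4357/164.8 = 0.5427

F = 0.543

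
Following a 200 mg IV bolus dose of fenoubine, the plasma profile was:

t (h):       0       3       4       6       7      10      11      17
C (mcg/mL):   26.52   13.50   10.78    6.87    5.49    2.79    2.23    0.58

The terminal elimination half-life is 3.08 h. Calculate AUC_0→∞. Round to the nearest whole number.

AUC = 122 mcg/mL·h

Trapezoidal AUC_0→17:
  [0→3]: (26.52+13.50)/2 × 3 = 60.03
  [3→4]: (13.50+10.78)/2 × 1 = 12.14
  [4→6]: (10.78+6.87)/2 × 2 = 17.65
  [6→7]: (6.87+5.49)/2 × 1 = 6.18
  [7→10]: (5.49+2.79)/2 × 3 = 12.42
  [10→11]: (2.79+2.23)/2 × 1 = 2.51
  [11→17]: (2.23+0.58)/2 × 6 = 8.43
  Sum = 119.36 mcg/mL·h
k_e = ln2 / t½ = 0.693147 / 3.08 = 0.2250 h^-1
Extrapolated tail: C_last / k_e = 0.58 / 0.225 = 2.578
AUC_0→∞ = 119.36 + 2.578 = 121.938 mcg/mL·h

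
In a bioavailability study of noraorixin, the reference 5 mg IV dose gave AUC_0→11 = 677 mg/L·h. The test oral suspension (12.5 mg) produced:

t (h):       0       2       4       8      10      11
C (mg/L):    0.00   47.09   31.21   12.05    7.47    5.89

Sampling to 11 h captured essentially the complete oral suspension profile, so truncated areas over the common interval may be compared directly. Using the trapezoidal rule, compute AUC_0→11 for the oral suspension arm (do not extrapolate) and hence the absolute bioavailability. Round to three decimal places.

Trapezoidal AUC_0→11 (oral suspension):
  [0→2]: (0.00+47.09)/2 × 2 = 47.09
  [2→4]: (47.09+31.21)/2 × 2 = 78.3
  [4→8]: (31.21+12.05)/2 × 4 = 86.52
  [8→10]: (12.05+7.47)/2 × 2 = 19.52
  [10→11]: (7.47+5.89)/2 × 1 = 6.68
  Sum = 238.11 mg/L·h
F = (AUC_ev/D_ev)/(AUC_iv/D_iv) = (238.11/12.5)/(677/5) = 19.0488/135.4 = 0.1407

F = 0.141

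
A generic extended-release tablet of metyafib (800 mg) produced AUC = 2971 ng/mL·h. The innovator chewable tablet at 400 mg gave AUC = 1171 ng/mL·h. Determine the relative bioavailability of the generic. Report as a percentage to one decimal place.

F_rel = 126.9%

F_rel = (AUC_test/D_test) / (AUC_ref/D_ref)
      = (2971/800) / (1171/400)
      = 3.71375 / 2.9275 = 1.2686 = 126.86%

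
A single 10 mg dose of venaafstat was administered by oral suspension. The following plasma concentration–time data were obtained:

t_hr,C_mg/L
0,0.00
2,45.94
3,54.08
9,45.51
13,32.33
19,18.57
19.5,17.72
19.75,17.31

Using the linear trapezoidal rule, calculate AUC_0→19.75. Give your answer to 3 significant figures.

AUC = 717 mg/L·hr

Trapezoidal AUC_0→19.75:
  [0→2]: (0.00+45.94)/2 × 2 = 45.94
  [2→3]: (45.94+54.08)/2 × 1 = 50.01
  [3→9]: (54.08+45.51)/2 × 6 = 298.77
  [9→13]: (45.51+32.33)/2 × 4 = 155.68
  [13→19]: (32.33+18.57)/2 × 6 = 152.7
  [19→19.5]: (18.57+17.72)/2 × 0.5 = 9.0725
  [19.5→19.75]: (17.72+17.31)/2 × 0.25 = 4.37875
  Sum = 716.55125 mg/L·hr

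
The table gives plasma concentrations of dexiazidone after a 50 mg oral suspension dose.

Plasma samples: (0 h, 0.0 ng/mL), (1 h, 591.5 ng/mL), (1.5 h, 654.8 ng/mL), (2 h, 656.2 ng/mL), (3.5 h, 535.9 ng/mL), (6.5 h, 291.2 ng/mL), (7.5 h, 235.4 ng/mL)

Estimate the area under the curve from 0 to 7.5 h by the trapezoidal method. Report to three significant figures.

AUC = 3330 ng/mL·h

Trapezoidal AUC_0→7.5:
  [0→1]: (0.0+591.5)/2 × 1 = 295.75
  [1→1.5]: (591.5+654.8)/2 × 0.5 = 311.575
  [1.5→2]: (654.8+656.2)/2 × 0.5 = 327.75
  [2→3.5]: (656.2+535.9)/2 × 1.5 = 894.075
  [3.5→6.5]: (535.9+291.2)/2 × 3 = 1240.65
  [6.5→7.5]: (291.2+235.4)/2 × 1 = 263.3
  Sum = 3333.1 ng/mL·h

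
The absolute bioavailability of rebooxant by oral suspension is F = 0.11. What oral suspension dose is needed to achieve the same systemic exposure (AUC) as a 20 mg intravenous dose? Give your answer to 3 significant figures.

D_oral = 182 mg

For equal systemic exposure: F × D_ev = D_iv
D_ev = D_iv / F = 20 / 0.11 = 181.818 mg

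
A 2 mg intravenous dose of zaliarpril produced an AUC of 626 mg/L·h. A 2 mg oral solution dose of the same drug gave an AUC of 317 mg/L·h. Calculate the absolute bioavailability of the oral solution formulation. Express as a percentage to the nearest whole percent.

F = 51%

F = (AUC_ev / D_ev) / (AUC_iv / D_iv)
  = (317/2) / (626/2)
  = 158.5 / 313 = 0.5064
  = 50.64%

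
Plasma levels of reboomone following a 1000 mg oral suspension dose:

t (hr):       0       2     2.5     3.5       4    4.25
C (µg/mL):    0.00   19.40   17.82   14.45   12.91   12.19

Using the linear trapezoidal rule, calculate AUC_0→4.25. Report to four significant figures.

AUC = 54.82 µg/mL·hr

Trapezoidal AUC_0→4.25:
  [0→2]: (0.00+19.40)/2 × 2 = 19.4
  [2→2.5]: (19.40+17.82)/2 × 0.5 = 9.305
  [2.5→3.5]: (17.82+14.45)/2 × 1 = 16.135
  [3.5→4]: (14.45+12.91)/2 × 0.5 = 6.84
  [4→4.25]: (12.91+12.19)/2 × 0.25 = 3.1375
  Sum = 54.8175 µg/mL·hr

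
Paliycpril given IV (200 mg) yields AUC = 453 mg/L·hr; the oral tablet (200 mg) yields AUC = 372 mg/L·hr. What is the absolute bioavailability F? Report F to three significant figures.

F = 0.821

F = (AUC_ev / D_ev) / (AUC_iv / D_iv)
  = (372/200) / (453/200)
  = 1.86 / 2.265 = 0.8212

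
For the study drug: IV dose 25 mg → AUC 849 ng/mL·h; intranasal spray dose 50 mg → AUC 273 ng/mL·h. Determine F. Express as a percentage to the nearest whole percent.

F = 16%

F = (AUC_ev / D_ev) / (AUC_iv / D_iv)
  = (273/50) / (849/25)
  = 5.46 / 33.96 = 0.1608
  = 16.08%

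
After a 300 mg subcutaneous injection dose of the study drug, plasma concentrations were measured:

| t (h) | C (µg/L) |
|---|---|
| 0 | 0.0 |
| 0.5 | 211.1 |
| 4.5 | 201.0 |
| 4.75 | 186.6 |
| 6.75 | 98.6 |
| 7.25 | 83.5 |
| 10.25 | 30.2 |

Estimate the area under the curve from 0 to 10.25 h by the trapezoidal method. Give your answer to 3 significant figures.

AUC = 1430 µg/L·h

Trapezoidal AUC_0→10.25:
  [0→0.5]: (0.0+211.1)/2 × 0.5 = 52.775
  [0.5→4.5]: (211.1+201.0)/2 × 4 = 824.2
  [4.5→4.75]: (201.0+186.6)/2 × 0.25 = 48.45
  [4.75→6.75]: (186.6+98.6)/2 × 2 = 285.2
  [6.75→7.25]: (98.6+83.5)/2 × 0.5 = 45.525
  [7.25→10.25]: (83.5+30.2)/2 × 3 = 170.55
  Sum = 1426.7 µg/L·h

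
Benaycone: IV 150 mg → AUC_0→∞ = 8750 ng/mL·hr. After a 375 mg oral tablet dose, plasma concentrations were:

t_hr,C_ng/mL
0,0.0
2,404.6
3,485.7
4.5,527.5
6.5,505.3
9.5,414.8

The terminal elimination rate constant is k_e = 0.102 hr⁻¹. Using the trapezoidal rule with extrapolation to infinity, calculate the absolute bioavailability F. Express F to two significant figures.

F = 0.37

Trapezoidal AUC_0→9.5 (oral tablet):
  [0→2]: (0.0+404.6)/2 × 2 = 404.6
  [2→3]: (404.6+485.7)/2 × 1 = 445.15
  [3→4.5]: (485.7+527.5)/2 × 1.5 = 759.9
  [4.5→6.5]: (527.5+505.3)/2 × 2 = 1032.8
  [6.5→9.5]: (505.3+414.8)/2 × 3 = 1380.15
  Sum = 4022.6 ng/mL·hr
Tail: C_last/k_e = 414.8/0.102 = 4066.667
AUC_0→∞ (oral tablet) = 4022.6 + 4066.667 = 8089.267 ng/mL·hr
F = (AUC_ev/D_ev)/(AUC_iv/D_iv) = (8089.267/375)/(8750/150) = 21.5714/58.3333 = 0.3698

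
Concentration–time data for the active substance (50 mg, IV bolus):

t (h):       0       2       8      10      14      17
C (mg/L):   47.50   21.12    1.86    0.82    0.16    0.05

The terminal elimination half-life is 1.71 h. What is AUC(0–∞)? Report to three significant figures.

AUC = 143 mg/L·h

Trapezoidal AUC_0→17:
  [0→2]: (47.50+21.12)/2 × 2 = 68.62
  [2→8]: (21.12+1.86)/2 × 6 = 68.94
  [8→10]: (1.86+0.82)/2 × 2 = 2.68
  [10→14]: (0.82+0.16)/2 × 4 = 1.96
  [14→17]: (0.16+0.05)/2 × 3 = 0.315
  Sum = 142.515 mg/L·h
k_e = ln2 / t½ = 0.693147 / 1.71 = 0.4053 h^-1
Extrapolated tail: C_last / k_e = 0.05 / 0.4053 = 0.123
AUC_0→∞ = 142.515 + 0.123 = 142.638 mg/L·h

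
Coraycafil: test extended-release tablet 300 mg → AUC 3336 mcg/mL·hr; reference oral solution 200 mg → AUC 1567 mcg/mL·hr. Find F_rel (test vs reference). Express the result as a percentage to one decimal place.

F_rel = (AUC_test/D_test) / (AUC_ref/D_ref)
      = (3336/300) / (1567/200)
      = 11.12 / 7.835 = 1.4193 = 141.93%

F_rel = 141.9%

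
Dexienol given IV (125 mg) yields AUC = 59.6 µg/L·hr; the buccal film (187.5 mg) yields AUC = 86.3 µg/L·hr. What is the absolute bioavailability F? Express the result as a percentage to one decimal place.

F = (AUC_ev / D_ev) / (AUC_iv / D_iv)
  = (86.3/187.5) / (59.6/125)
  = 0.460267 / 0.4768 = 0.9653
  = 96.53%

F = 96.5%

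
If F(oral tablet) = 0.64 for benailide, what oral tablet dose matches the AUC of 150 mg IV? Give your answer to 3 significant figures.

D_oral = 234 mg

For equal systemic exposure: F × D_ev = D_iv
D_ev = D_iv / F = 150 / 0.64 = 234.375 mg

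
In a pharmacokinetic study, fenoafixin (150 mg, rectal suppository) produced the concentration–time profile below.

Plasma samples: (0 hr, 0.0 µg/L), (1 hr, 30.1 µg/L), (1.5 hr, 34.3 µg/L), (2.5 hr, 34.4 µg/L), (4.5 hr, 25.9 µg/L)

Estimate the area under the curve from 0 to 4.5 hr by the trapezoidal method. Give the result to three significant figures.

AUC = 126 µg/L·hr

Trapezoidal AUC_0→4.5:
  [0→1]: (0.0+30.1)/2 × 1 = 15.05
  [1→1.5]: (30.1+34.3)/2 × 0.5 = 16.1
  [1.5→2.5]: (34.3+34.4)/2 × 1 = 34.35
  [2.5→4.5]: (34.4+25.9)/2 × 2 = 60.3
  Sum = 125.8 µg/L·hr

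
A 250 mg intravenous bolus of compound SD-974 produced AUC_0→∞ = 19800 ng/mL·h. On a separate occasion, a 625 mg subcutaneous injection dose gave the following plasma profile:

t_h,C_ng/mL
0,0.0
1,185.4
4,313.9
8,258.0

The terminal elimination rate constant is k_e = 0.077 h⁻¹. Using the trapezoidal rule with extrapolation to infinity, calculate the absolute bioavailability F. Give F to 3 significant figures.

Trapezoidal AUC_0→8 (subcutaneous injection):
  [0→1]: (0.0+185.4)/2 × 1 = 92.7
  [1→4]: (185.4+313.9)/2 × 3 = 748.95
  [4→8]: (313.9+258.0)/2 × 4 = 1143.8
  Sum = 1985.45 ng/mL·h
Tail: C_last/k_e = 258.0/0.077 = 3350.649
AUC_0→∞ (subcutaneous injection) = 1985.45 + 3350.649 = 5336.099 ng/mL·h
F = (AUC_ev/D_ev)/(AUC_iv/D_iv) = (5336.099/625)/(19800/250) = 8.5377584/79.2 = 0.1078

F = 0.108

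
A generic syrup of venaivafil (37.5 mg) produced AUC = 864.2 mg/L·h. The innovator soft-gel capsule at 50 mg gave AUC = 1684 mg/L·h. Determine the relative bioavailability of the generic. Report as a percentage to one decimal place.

F_rel = (AUC_test/D_test) / (AUC_ref/D_ref)
      = (864.2/37.5) / (1684/50)
      = 23.0453 / 33.68 = 0.6842 = 68.42%

F_rel = 68.4%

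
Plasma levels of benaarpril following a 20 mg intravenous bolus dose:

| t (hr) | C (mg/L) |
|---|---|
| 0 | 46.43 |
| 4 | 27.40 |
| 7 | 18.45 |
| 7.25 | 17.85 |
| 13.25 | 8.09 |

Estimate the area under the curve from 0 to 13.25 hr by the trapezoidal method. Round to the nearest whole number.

AUC = 299 mg/L·hr

Trapezoidal AUC_0→13.25:
  [0→4]: (46.43+27.40)/2 × 4 = 147.66
  [4→7]: (27.40+18.45)/2 × 3 = 68.775
  [7→7.25]: (18.45+17.85)/2 × 0.25 = 4.5375
  [7.25→13.25]: (17.85+8.09)/2 × 6 = 77.82
  Sum = 298.7925 mg/L·hr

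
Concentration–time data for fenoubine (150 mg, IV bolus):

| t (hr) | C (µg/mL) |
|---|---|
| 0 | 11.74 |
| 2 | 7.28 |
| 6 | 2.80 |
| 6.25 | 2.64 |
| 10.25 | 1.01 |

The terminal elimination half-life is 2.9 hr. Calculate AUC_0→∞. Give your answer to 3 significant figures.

AUC = 51.4 µg/mL·hr

Trapezoidal AUC_0→10.25:
  [0→2]: (11.74+7.28)/2 × 2 = 19.02
  [2→6]: (7.28+2.80)/2 × 4 = 20.16
  [6→6.25]: (2.80+2.64)/2 × 0.25 = 0.68
  [6.25→10.25]: (2.64+1.01)/2 × 4 = 7.3
  Sum = 47.16 µg/mL·hr
k_e = ln2 / t½ = 0.693147 / 2.9 = 0.2390 hr^-1
Extrapolated tail: C_last / k_e = 1.01 / 0.239 = 4.226
AUC_0→∞ = 47.16 + 4.226 = 51.386 µg/mL·hr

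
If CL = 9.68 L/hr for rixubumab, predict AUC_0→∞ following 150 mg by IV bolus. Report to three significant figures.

AUC = 15.5 mg/L·hr

AUC_0→∞ = Dose_iv / CL
        = 150 / 9.68 = 15.4959 mg/L·hr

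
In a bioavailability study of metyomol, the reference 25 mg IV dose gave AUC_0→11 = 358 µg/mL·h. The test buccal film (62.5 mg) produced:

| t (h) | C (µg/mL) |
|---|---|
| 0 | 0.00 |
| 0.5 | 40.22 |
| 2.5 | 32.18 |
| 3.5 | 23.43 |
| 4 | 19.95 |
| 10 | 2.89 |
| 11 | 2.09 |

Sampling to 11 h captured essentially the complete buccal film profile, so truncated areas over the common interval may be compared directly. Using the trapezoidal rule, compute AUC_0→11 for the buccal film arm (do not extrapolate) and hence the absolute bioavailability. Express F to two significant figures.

F = 0.21

Trapezoidal AUC_0→11 (buccal film):
  [0→0.5]: (0.00+40.22)/2 × 0.5 = 10.055
  [0.5→2.5]: (40.22+32.18)/2 × 2 = 72.4
  [2.5→3.5]: (32.18+23.43)/2 × 1 = 27.805
  [3.5→4]: (23.43+19.95)/2 × 0.5 = 10.845
  [4→10]: (19.95+2.89)/2 × 6 = 68.52
  [10→11]: (2.89+2.09)/2 × 1 = 2.49
  Sum = 192.115 µg/mL·h
F = (AUC_ev/D_ev)/(AUC_iv/D_iv) = (192.115/62.5)/(358/25) = 3.07384/14.32 = 0.2147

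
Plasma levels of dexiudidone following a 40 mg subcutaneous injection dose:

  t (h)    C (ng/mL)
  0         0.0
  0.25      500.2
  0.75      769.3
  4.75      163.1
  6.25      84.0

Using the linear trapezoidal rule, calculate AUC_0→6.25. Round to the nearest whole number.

AUC = 2430 ng/mL·h

Trapezoidal AUC_0→6.25:
  [0→0.25]: (0.0+500.2)/2 × 0.25 = 62.525
  [0.25→0.75]: (500.2+769.3)/2 × 0.5 = 317.375
  [0.75→4.75]: (769.3+163.1)/2 × 4 = 1864.8
  [4.75→6.25]: (163.1+84.0)/2 × 1.5 = 185.325
  Sum = 2430.025 ng/mL·h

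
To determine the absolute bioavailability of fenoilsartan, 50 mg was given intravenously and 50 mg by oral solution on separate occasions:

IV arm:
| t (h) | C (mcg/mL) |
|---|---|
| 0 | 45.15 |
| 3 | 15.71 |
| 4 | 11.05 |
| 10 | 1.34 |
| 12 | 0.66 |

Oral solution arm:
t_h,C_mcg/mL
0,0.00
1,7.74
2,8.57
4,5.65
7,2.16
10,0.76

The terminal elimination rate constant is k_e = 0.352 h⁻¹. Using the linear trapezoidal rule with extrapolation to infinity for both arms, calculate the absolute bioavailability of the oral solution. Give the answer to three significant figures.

Trapezoidal AUC_0→12 (IV):
  [0→3]: (45.15+15.71)/2 × 3 = 91.29
  [3→4]: (15.71+11.05)/2 × 1 = 13.38
  [4→10]: (11.05+1.34)/2 × 6 = 37.17
  [10→12]: (1.34+0.66)/2 × 2 = 2.0
  Sum = 143.84 mcg/mL·h
IV tail: 0.66/0.352 = 1.875; AUC_iv,0→∞ = 143.84 + 1.875 = 145.715 mcg/mL·h
Trapezoidal AUC_0→10 (oral solution):
  [0→1]: (0.00+7.74)/2 × 1 = 3.87
  [1→2]: (7.74+8.57)/2 × 1 = 8.155
  [2→4]: (8.57+5.65)/2 × 2 = 14.22
  [4→7]: (5.65+2.16)/2 × 3 = 11.715
  [7→10]: (2.16+0.76)/2 × 3 = 4.38
  Sum = 42.34 mcg/mL·h
oral solution tail: 0.76/0.352 = 2.159; AUC_ev,0→∞ = 42.34 + 2.159 = 44.499 mcg/mL·h
F = (AUC_ev/D_ev)/(AUC_iv/D_iv) = (44.499/50)/(145.715/50) = 0.88998/2.9143 = 0.3054

F = 0.305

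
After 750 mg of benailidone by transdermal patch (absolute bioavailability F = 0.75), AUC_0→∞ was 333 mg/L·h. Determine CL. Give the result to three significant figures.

CL = F × Dose / AUC_0→∞
   = 0.75 × 750 / 333 = 1.68919 L/h

CL = 1.69 L/h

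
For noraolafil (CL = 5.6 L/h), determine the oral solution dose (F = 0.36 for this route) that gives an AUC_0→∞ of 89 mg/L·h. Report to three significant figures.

Dose = 1380 mg

Dose = CL × AUC_0→∞ / F
     = 5.6 × 89 / 0.36 = 1384.44 mg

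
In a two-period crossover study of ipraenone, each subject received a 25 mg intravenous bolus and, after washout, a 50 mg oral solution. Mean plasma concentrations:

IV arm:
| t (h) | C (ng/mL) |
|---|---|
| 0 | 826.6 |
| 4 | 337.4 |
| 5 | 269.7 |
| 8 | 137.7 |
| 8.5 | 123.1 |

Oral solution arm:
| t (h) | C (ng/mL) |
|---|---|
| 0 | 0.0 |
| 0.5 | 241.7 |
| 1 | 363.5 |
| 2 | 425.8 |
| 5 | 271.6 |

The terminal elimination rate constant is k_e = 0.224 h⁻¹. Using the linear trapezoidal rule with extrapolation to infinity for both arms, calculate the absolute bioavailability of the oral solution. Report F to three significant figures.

Trapezoidal AUC_0→8.5 (IV):
  [0→4]: (826.6+337.4)/2 × 4 = 2328.0
  [4→5]: (337.4+269.7)/2 × 1 = 303.55
  [5→8]: (269.7+137.7)/2 × 3 = 611.1
  [8→8.5]: (137.7+123.1)/2 × 0.5 = 65.2
  Sum = 3307.85 ng/mL·h
IV tail: 123.1/0.224 = 549.554; AUC_iv,0→∞ = 3307.85 + 549.554 = 3857.404 ng/mL·h
Trapezoidal AUC_0→5 (oral solution):
  [0→0.5]: (0.0+241.7)/2 × 0.5 = 60.425
  [0.5→1]: (241.7+363.5)/2 × 0.5 = 151.3
  [1→2]: (363.5+425.8)/2 × 1 = 394.65
  [2→5]: (425.8+271.6)/2 × 3 = 1046.1
  Sum = 1652.475 ng/mL·h
oral solution tail: 271.6/0.224 = 1212.500; AUC_ev,0→∞ = 1652.475 + 1212.500 = 2864.975 ng/mL·h
F = (AUC_ev/D_ev)/(AUC_iv/D_iv) = (2864.975/50)/(3857.404/25) = 57.2995/154.29616 = 0.3714

F = 0.371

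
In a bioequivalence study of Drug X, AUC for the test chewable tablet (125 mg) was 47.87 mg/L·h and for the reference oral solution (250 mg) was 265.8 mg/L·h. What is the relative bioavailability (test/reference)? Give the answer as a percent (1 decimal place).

F_rel = (AUC_test/D_test) / (AUC_ref/D_ref)
      = (47.87/125) / (265.8/250)
      = 0.38296 / 1.0632 = 0.3602 = 36.02%

F_rel = 36.0%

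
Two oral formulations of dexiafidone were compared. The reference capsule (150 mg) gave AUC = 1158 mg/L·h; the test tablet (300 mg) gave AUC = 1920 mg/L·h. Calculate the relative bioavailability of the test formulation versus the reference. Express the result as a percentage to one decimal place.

F_rel = 82.9%

F_rel = (AUC_test/D_test) / (AUC_ref/D_ref)
      = (1920/300) / (1158/150)
      = 6.4 / 7.72 = 0.8290 = 82.90%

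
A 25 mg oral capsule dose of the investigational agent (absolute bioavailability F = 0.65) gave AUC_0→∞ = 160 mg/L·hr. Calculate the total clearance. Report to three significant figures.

CL = F × Dose / AUC_0→∞
   = 0.65 × 25 / 160 = 0.1015625 L/hr

CL = 0.102 L/hr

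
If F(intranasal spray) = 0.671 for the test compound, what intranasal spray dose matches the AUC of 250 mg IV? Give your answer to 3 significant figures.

For equal systemic exposure: F × D_ev = D_iv
D_ev = D_iv / F = 250 / 0.671 = 372.578 mg

D_intranasal = 373 mg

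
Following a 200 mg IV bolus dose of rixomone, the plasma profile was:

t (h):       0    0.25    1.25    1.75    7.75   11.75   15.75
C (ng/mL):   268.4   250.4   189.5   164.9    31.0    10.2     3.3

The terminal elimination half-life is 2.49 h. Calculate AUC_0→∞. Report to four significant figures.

AUC = 1082 ng/mL·h

Trapezoidal AUC_0→15.75:
  [0→0.25]: (268.4+250.4)/2 × 0.25 = 64.85
  [0.25→1.25]: (250.4+189.5)/2 × 1 = 219.95
  [1.25→1.75]: (189.5+164.9)/2 × 0.5 = 88.6
  [1.75→7.75]: (164.9+31.0)/2 × 6 = 587.7
  [7.75→11.75]: (31.0+10.2)/2 × 4 = 82.4
  [11.75→15.75]: (10.2+3.3)/2 × 4 = 27.0
  Sum = 1070.5 ng/mL·h
k_e = ln2 / t½ = 0.693147 / 2.49 = 0.2784 h^-1
Extrapolated tail: C_last / k_e = 3.3 / 0.2784 = 11.853
AUC_0→∞ = 1070.5 + 11.853 = 1082.353 ng/mL·h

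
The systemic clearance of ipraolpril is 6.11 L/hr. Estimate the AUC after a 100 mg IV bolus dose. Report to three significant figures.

AUC = 16.4 mg/L·hr

AUC_0→∞ = Dose_iv / CL
        = 100 / 6.11 = 16.3666 mg/L·hr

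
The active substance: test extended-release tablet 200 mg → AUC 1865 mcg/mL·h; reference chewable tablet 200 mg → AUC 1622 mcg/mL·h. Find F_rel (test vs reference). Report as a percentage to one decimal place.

F_rel = 115.0%

F_rel = (AUC_test/D_test) / (AUC_ref/D_ref)
      = (1865/200) / (1622/200)
      = 9.325 / 8.11 = 1.1498 = 114.98%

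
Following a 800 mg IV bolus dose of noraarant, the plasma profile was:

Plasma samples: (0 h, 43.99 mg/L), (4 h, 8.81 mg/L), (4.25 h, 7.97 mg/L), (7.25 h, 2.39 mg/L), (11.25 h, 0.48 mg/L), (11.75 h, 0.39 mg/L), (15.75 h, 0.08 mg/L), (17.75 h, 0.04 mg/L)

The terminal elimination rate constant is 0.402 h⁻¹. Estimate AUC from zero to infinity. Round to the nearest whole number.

AUC = 130 mg/L·h

Trapezoidal AUC_0→17.75:
  [0→4]: (43.99+8.81)/2 × 4 = 105.6
  [4→4.25]: (8.81+7.97)/2 × 0.25 = 2.0975
  [4.25→7.25]: (7.97+2.39)/2 × 3 = 15.54
  [7.25→11.25]: (2.39+0.48)/2 × 4 = 5.74
  [11.25→11.75]: (0.48+0.39)/2 × 0.5 = 0.2175
  [11.75→15.75]: (0.39+0.08)/2 × 4 = 0.94
  [15.75→17.75]: (0.08+0.04)/2 × 2 = 0.12
  Sum = 130.255 mg/L·h
Extrapolated tail: C_last / k_e = 0.04 / 0.402 = 0.100
AUC_0→∞ = 130.255 + 0.100 = 130.355 mg/L·h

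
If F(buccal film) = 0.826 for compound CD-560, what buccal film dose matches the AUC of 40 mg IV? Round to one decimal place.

For equal systemic exposure: F × D_ev = D_iv
D_ev = D_iv / F = 40 / 0.826 = 48.4262 mg

D_buccal = 48.4 mg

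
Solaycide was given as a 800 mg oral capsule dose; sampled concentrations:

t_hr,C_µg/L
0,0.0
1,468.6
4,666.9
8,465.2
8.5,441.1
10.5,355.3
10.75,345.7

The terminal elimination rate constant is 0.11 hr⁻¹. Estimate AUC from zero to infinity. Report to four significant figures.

Trapezoidal AUC_0→10.75:
  [0→1]: (0.0+468.6)/2 × 1 = 234.3
  [1→4]: (468.6+666.9)/2 × 3 = 1703.25
  [4→8]: (666.9+465.2)/2 × 4 = 2264.2
  [8→8.5]: (465.2+441.1)/2 × 0.5 = 226.575
  [8.5→10.5]: (441.1+355.3)/2 × 2 = 796.4
  [10.5→10.75]: (355.3+345.7)/2 × 0.25 = 87.625
  Sum = 5312.35 µg/L·hr
Extrapolated tail: C_last / k_e = 345.7 / 0.11 = 3142.727
AUC_0→∞ = 5312.35 + 3142.727 = 8455.077 µg/L·hr

AUC = 8455 µg/L·hr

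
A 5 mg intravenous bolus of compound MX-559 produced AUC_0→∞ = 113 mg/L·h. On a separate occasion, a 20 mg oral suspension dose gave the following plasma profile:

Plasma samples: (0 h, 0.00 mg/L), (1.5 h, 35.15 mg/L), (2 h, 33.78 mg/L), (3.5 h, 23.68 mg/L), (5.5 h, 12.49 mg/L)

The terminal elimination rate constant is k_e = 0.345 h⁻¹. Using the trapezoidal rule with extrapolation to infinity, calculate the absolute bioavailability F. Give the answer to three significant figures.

Trapezoidal AUC_0→5.5 (oral suspension):
  [0→1.5]: (0.00+35.15)/2 × 1.5 = 26.3625
  [1.5→2]: (35.15+33.78)/2 × 0.5 = 17.2325
  [2→3.5]: (33.78+23.68)/2 × 1.5 = 43.095
  [3.5→5.5]: (23.68+12.49)/2 × 2 = 36.17
  Sum = 122.86 mg/L·h
Tail: C_last/k_e = 12.49/0.345 = 36.203
AUC_0→∞ (oral suspension) = 122.86 + 36.203 = 159.063 mg/L·h
F = (AUC_ev/D_ev)/(AUC_iv/D_iv) = (159.063/20)/(113/5) = 7.95315/22.6 = 0.3519

F = 0.352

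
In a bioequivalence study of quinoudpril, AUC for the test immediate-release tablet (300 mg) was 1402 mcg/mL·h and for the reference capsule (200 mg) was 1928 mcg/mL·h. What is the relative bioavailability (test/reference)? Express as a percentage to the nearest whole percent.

F_rel = (AUC_test/D_test) / (AUC_ref/D_ref)
      = (1402/300) / (1928/200)
      = 4.67333 / 9.64 = 0.4848 = 48.48%

F_rel = 48%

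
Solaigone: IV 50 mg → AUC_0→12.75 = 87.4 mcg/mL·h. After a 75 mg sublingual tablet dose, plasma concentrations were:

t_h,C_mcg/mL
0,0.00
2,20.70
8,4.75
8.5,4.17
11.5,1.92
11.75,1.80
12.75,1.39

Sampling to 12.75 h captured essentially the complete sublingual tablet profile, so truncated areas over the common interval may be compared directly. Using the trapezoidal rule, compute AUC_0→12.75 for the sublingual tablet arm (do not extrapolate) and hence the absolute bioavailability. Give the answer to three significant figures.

Trapezoidal AUC_0→12.75 (sublingual tablet):
  [0→2]: (0.00+20.70)/2 × 2 = 20.7
  [2→8]: (20.70+4.75)/2 × 6 = 76.35
  [8→8.5]: (4.75+4.17)/2 × 0.5 = 2.23
  [8.5→11.5]: (4.17+1.92)/2 × 3 = 9.135
  [11.5→11.75]: (1.92+1.80)/2 × 0.25 = 0.465
  [11.75→12.75]: (1.80+1.39)/2 × 1 = 1.595
  Sum = 110.475 mcg/mL·h
F = (AUC_ev/D_ev)/(AUC_iv/D_iv) = (110.475/75)/(87.4/50) = 1.473/1.748 = 0.8427

F = 0.843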